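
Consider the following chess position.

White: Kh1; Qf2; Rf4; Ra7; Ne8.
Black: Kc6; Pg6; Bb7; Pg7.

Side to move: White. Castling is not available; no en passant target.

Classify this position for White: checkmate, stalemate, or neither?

White to move; white king on h1.
In check: no.
Legal moves for White include: Nxg7, Nc7, Nf6, Nd6, Ra8, Rxb7, Ra6+, Ra5, Raa4, Ra3, Ra2, Ra1, Rf8, Rf7, Rf6+, Rf5, Rh4, Rg4, ... (list truncated; more exist).
White has legal moves and is not in check → neither.

neither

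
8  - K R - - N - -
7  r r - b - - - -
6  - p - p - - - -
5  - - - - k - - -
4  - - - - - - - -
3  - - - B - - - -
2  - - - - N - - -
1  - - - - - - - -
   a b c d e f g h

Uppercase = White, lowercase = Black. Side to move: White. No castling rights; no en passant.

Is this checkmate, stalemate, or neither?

checkmate

White to move; white king on b8.
In check: yes, from the black rook on b7.
King squares — a7: attacked by Rb7; b7: attacked by Ra7; c7: attacked by Rb7; a8: attacked by Ra7; c8: own rook.
Legal moves for White: none.
In check with no legal moves → checkmate.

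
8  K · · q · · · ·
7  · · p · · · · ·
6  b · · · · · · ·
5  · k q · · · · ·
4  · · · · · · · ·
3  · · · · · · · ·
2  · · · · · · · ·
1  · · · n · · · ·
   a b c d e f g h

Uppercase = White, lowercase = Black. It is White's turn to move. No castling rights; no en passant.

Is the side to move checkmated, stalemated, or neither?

checkmate

White to move; white king on a8.
In check: yes, from the black queen on d8.
King squares — a7: attacked by Qc5; b7: attacked by Ba6; b8: attacked by Qd8.
Legal moves for White: none.
In check with no legal moves → checkmate.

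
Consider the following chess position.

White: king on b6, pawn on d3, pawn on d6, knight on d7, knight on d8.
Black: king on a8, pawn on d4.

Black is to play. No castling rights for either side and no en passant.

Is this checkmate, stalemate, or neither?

stalemate

Black to move; black king on a8.
In check: no.
King squares — a7: attacked by Kb6; b7: attacked by Kb6; b8: attacked by Nd7.
Legal moves for Black: none.
Not in check and no legal moves → stalemate.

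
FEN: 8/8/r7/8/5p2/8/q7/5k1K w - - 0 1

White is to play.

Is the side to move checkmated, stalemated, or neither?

White to move; white king on h1.
In check: no.
King squares — g1: attacked by Kf1; g2: attacked by Kf1; h2: attacked by Qa2.
Legal moves for White: none.
Not in check and no legal moves → stalemate.

stalemate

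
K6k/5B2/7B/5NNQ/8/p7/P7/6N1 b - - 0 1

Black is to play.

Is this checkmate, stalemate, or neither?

stalemate

Black to move; black king on h8.
In check: no.
King squares — g7: attacked by Nf5; h7: attacked by Ng5; g8: attacked by Bf7.
Legal moves for Black: none.
Not in check and no legal moves → stalemate.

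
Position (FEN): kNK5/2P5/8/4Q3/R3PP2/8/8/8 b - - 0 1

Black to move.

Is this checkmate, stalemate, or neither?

checkmate

Black to move; black king on a8.
In check: yes, from the white rook on a4.
King squares — a7: attacked by Ra4; b7: attacked by Kc8; b8: attacked by Pc7.
Legal moves for Black: none.
In check with no legal moves → checkmate.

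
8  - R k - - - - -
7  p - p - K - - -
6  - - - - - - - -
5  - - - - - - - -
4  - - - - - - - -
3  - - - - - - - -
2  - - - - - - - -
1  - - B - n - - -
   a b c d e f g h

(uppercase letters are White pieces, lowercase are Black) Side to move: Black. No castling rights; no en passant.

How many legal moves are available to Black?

1

Black to move; king on c8.
In check: yes, from the white rook on b8.
Legal moves: Kxb8.
Count: 1.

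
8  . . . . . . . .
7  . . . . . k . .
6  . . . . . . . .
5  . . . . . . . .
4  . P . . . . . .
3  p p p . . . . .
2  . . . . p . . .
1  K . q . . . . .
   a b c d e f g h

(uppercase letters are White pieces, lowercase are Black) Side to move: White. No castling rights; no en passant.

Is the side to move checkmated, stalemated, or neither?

checkmate

White to move; white king on a1.
In check: yes, from the black queen on c1.
King squares — b1: attacked by Qc1; a2: attacked by Pb3; b2: attacked by Qc1.
Legal moves for White: none.
In check with no legal moves → checkmate.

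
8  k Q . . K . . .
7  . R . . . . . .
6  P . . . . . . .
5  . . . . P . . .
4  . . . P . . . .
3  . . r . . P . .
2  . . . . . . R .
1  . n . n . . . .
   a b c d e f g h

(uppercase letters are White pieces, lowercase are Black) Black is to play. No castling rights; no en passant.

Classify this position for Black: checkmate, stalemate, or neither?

Black to move; black king on a8.
In check: yes, from the white queen on b8.
King squares — a7: attacked by Rb7; b7: attacked by Pa6; b8: attacked by Rb7.
Legal moves for Black: none.
In check with no legal moves → checkmate.

checkmate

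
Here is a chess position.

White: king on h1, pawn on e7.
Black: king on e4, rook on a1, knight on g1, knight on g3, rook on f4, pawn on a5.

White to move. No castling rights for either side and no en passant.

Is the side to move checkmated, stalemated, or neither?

White to move; white king on h1.
In check: yes, from the black knight on g3.
King squares — g1: attacked by Ra1; g2: available; h2: available.
Legal moves for White: Kh2, Kg2.
White is in check but has 2 legal moves → neither.

neither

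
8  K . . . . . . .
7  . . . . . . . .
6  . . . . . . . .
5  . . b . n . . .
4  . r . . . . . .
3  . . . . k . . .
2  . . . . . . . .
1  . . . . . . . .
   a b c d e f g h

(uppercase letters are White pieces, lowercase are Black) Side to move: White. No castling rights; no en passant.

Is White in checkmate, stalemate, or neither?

White to move; white king on a8.
In check: no.
King squares — a7: attacked by Bc5; b7: attacked by Rb4; b8: attacked by Rb4.
Legal moves for White: none.
Not in check and no legal moves → stalemate.

stalemate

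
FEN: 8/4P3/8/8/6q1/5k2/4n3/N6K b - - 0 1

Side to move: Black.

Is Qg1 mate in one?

After Qg1: white king on h1; in check: yes, from the black queen on g1.
King squares — g1: attacked by Ne2; g2: attacked by Qg1; h2: attacked by Qg1.
White has no legal moves → checkmate.

yes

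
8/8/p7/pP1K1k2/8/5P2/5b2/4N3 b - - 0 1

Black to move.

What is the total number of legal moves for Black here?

15

Black to move; king on f5.
In check: no.
Legal moves: Kg6, Kf6, Kg5, Kf4, Ba7, Bb6, Bc5, Bh4, Bd4, Bg3, Be3, Bg1, Bxe1, axb5, a4.
Count: 15.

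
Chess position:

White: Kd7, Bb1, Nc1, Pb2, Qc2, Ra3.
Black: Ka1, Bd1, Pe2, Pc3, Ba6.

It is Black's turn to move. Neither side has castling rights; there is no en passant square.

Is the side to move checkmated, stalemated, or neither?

checkmate

Black to move; black king on a1.
In check: yes, from the white rook on a3.
King squares — b1: attacked by Qc2; a2: attacked by Bb1; b2: attacked by Qc2.
Legal moves for Black: none.
In check with no legal moves → checkmate.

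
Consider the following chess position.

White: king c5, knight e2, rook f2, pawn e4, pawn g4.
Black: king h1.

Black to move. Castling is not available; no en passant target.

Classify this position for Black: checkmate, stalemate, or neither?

Black to move; black king on h1.
In check: no.
King squares — g1: attacked by Ne2; g2: attacked by Rf2; h2: attacked by Rf2.
Legal moves for Black: none.
Not in check and no legal moves → stalemate.

stalemate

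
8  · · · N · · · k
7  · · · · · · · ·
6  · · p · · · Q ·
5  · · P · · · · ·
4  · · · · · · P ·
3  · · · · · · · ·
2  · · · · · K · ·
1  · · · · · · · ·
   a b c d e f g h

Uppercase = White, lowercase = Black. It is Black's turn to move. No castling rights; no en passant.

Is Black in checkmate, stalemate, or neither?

stalemate

Black to move; black king on h8.
In check: no.
King squares — g7: attacked by Qg6; h7: attacked by Qg6; g8: attacked by Qg6.
Legal moves for Black: none.
Not in check and no legal moves → stalemate.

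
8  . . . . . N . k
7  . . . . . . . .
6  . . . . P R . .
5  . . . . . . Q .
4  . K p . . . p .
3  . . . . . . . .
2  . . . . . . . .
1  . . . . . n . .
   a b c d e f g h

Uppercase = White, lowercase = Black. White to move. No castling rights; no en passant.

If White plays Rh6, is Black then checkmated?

After Rh6: black king on h8; in check: yes, from the white rook on h6.
King squares — g7: attacked by Qg5; h7: attacked by Rh6; g8: attacked by Qg5.
Black has no legal moves → checkmate.

yes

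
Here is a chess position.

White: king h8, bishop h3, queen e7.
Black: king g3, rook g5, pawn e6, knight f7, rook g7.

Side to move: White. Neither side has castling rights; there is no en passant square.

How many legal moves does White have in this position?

1

White to move; king on h8.
In check: yes, from the black knight on f7.
Legal moves: Qxf7.
Count: 1.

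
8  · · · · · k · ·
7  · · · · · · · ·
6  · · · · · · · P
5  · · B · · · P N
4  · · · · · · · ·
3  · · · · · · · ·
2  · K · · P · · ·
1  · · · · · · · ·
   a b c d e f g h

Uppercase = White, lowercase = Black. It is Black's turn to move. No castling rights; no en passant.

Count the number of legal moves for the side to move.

3

Black to move; king on f8.
In check: yes, from the white bishop on c5.
Legal moves: Kg8, Ke8, Kf7.
Count: 3.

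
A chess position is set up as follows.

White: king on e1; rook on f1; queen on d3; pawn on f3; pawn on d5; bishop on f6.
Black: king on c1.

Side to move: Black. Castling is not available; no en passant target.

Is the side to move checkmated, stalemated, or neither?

stalemate

Black to move; black king on c1.
In check: no.
King squares — b1: attacked by Qd3; d1: attacked by Ke1; b2: attacked by Bf6; c2: attacked by Qd3; d2: attacked by Ke1.
Legal moves for Black: none.
Not in check and no legal moves → stalemate.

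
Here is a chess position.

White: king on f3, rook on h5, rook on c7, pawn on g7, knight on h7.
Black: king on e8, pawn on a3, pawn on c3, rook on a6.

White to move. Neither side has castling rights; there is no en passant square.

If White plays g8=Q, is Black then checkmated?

After g8=Q: black king on e8; in check: yes, from the white queen on g8.
King squares — d7: attacked by Rc7; e7: attacked by Rc7; f7: attacked by Rc7; d8: attacked by Qg8; f8: attacked by Nh7.
Black has no legal moves → checkmate.

yes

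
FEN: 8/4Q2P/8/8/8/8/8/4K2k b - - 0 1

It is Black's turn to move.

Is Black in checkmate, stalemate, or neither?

Black to move; black king on h1.
In check: no.
Legal moves for Black: Kh2, Kg2, Kg1.
Black has 3 legal moves and is not in check → neither.

neither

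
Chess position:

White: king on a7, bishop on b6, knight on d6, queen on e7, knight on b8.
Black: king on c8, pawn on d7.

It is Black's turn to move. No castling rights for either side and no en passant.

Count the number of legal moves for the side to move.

0

Black to move; king on c8.
In check: yes, from the white knight on d6.
Legal moves: none.
Count: 0.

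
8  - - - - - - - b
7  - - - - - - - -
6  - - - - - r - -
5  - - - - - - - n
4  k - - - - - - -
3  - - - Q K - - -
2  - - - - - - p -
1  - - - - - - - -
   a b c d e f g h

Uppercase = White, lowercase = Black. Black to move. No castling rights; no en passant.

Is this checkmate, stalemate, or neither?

neither

Black to move; black king on a4.
In check: no.
Legal moves for Black include: Bg7, Rf8, Rf7, Rh6, Rg6, Re6+, Rd6, Rc6, Rb6, Ra6, Rf5, Rf4, Rf3+, Rf2, Rf1, Ng7, Nf4, Ng3, ... (list truncated; more exist).
Black has legal moves and is not in check → neither.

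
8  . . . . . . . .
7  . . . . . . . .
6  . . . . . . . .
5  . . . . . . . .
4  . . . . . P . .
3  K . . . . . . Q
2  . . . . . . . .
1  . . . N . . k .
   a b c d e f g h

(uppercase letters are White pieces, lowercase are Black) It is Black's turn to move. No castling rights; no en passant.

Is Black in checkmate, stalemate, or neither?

stalemate

Black to move; black king on g1.
In check: no.
King squares — f1: attacked by Qh3; h1: attacked by Qh3; f2: attacked by Nd1; g2: attacked by Qh3; h2: attacked by Qh3.
Legal moves for Black: none.
Not in check and no legal moves → stalemate.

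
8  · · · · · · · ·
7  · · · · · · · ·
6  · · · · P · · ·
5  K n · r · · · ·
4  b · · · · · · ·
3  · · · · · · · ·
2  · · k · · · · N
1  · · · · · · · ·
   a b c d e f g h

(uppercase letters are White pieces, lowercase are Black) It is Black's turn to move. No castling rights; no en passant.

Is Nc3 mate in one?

After Nc3: white king on a5; in check: yes, from the black rook on d5.
White has 3 legal replies: Kb6, Ka6, Kb4.
In check but a legal move exists → not checkmate.

no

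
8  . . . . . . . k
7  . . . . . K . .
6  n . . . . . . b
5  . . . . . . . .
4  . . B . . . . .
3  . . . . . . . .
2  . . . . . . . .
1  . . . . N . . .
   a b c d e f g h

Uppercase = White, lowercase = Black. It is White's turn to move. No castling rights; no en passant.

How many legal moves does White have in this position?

18

White to move; king on f7.
In check: no.
Legal moves: Ke8, Ke7, Kg6, Kf6, Ke6, Be6, Bxa6, Bd5, Bb5, Bd3, Bb3, Be2, Ba2, Bf1, Nf3, Nd3, Ng2, Nc2.
Count: 18.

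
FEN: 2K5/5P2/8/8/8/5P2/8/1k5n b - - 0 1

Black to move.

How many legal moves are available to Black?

7

Black to move; king on b1.
In check: no.
Legal moves: Ng3, Nf2, Kc2, Kb2, Ka2, Kc1, Ka1.
Count: 7.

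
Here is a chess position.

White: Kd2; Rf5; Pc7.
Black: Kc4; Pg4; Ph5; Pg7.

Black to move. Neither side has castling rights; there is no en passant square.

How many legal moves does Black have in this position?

Black to move; king on c4.
In check: no.
Legal moves: Kd4, Kb4, Kb3, g6, h4, g3, g5.
Count: 7.

7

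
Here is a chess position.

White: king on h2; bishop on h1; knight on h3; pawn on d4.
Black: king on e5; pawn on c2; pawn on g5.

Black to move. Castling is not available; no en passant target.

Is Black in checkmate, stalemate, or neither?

Black to move; black king on e5.
In check: yes, from the white pawn on d4.
Legal moves for Black: Kf6, Ke6, Kd6, Kf5, Kxd4.
Black is in check but has 5 legal moves → neither.

neither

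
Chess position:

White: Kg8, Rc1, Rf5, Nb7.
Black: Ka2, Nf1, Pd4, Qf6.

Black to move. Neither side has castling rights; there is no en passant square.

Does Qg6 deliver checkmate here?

After Qg6: white king on g8; in check: yes, from the black queen on g6.
White has 2 legal replies: Kh8, Kf8.
In check but a legal move exists → not checkmate.

no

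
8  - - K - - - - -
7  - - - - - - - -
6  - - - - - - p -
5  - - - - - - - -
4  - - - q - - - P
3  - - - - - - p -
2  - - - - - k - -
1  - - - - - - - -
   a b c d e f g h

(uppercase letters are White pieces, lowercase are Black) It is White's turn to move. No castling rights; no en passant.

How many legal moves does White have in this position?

4

White to move; king on c8.
In check: no.
Legal moves: Kb8, Kc7, Kb7, h5.
Count: 4.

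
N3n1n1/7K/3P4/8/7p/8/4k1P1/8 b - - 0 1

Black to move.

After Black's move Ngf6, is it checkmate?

After Ngf6: white king on h7; in check: yes, from the black knight on f6.
White has 3 legal replies: Kh8, Kh6, Kg6.
In check but a legal move exists → not checkmate.

no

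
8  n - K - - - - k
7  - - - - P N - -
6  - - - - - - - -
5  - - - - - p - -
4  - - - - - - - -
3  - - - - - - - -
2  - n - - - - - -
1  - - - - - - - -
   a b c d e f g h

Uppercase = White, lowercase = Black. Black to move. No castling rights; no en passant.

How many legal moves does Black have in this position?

Black to move; king on h8.
In check: yes, from the white knight on f7.
Legal moves: Kg8, Kh7, Kg7.
Count: 3.

3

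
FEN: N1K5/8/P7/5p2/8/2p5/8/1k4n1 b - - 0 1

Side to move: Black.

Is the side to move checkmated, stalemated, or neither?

Black to move; black king on b1.
In check: no.
Legal moves for Black: Nh3, Nf3, Ne2, Kc2, Kb2, Ka2, Kc1, Ka1, f4, c2.
Black has 10 legal moves and is not in check → neither.

neither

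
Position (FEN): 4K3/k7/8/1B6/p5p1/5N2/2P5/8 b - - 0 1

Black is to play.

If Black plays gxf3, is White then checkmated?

After gxf3: white king on e8; in check: no.
White is not in check, so this cannot be checkmate.

no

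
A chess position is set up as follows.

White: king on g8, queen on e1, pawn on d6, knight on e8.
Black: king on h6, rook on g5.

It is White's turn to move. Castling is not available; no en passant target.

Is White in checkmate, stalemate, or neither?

neither

White to move; white king on g8.
In check: yes, from the black rook on g5.
King squares — f7: available; g7: attacked by Rg5; h7: attacked by Kh6; f8: available; h8: available.
Legal moves for White: Kh8, Kf8, Kf7, Ng7.
White is in check but has 4 legal moves → neither.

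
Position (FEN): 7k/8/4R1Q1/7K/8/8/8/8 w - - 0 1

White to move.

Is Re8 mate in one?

After Re8: black king on h8; in check: yes, from the white rook on e8.
King squares — g7: attacked by Qg6; h7: attacked by Qg6; g8: attacked by Qg6.
Black has no legal moves → checkmate.

yes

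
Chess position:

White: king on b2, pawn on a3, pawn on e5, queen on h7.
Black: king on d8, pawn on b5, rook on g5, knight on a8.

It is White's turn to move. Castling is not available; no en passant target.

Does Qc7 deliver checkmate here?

no

After Qc7: black king on d8; in check: yes, from the white queen on c7.
Black has 3 legal replies: Ke8, Kxc7, Nxc7.
In check but a legal move exists → not checkmate.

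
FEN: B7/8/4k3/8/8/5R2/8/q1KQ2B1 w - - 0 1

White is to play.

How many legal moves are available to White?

White to move; king on c1.
In check: yes, from the black queen on a1.
Legal moves: Kd2, Kc2.
Count: 2.

2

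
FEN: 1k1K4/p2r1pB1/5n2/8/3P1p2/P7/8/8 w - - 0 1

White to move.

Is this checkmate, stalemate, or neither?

checkmate

White to move; white king on d8.
In check: yes, from the black rook on d7.
King squares — c7: attacked by Rd7; d7: attacked by Nf6; e7: attacked by Rd7; c8: attacked by Kb8; e8: attacked by Nf6.
Legal moves for White: none.
In check with no legal moves → checkmate.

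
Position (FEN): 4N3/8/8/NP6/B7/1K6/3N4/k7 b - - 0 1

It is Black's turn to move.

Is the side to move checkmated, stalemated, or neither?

Black to move; black king on a1.
In check: no.
King squares — b1: attacked by Nd2; a2: attacked by Kb3; b2: attacked by Kb3.
Legal moves for Black: none.
Not in check and no legal moves → stalemate.

stalemate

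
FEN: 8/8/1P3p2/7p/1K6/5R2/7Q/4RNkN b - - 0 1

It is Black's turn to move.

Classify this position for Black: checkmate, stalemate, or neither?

checkmate

Black to move; black king on g1.
In check: yes, from the white queen on h2.
King squares — f1: attacked by Re1; h1: attacked by Qh2; f2: attacked by Nh1; g2: attacked by Qh2; h2: attacked by Nf1.
Legal moves for Black: none.
In check with no legal moves → checkmate.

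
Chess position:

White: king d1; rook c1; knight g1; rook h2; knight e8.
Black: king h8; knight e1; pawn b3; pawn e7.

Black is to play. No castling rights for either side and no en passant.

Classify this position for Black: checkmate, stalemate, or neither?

Black to move; black king on h8.
In check: yes, from the white rook on h2.
King squares — g7: attacked by Ne8; h7: attacked by Rh2; g8: available.
Legal moves for Black: Kg8.
Black is in check but has 1 legal move → neither.

neither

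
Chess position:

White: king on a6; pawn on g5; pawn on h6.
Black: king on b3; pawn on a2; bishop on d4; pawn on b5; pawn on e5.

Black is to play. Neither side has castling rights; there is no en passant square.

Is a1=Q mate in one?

no

After a1=Q: white king on a6; in check: yes, from the black queen on a1.
White has 2 legal replies: Kb7, Kxb5.
In check but a legal move exists → not checkmate.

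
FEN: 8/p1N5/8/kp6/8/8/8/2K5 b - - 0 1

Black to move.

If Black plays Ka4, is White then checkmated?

no

After Ka4: white king on c1; in check: no.
White is not in check, so this cannot be checkmate.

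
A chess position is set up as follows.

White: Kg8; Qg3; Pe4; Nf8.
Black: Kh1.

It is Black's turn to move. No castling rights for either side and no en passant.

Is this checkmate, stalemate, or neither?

stalemate

Black to move; black king on h1.
In check: no.
King squares — g1: attacked by Qg3; g2: attacked by Qg3; h2: attacked by Qg3.
Legal moves for Black: none.
Not in check and no legal moves → stalemate.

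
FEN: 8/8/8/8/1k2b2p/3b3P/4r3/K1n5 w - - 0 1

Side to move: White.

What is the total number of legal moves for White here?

White to move; king on a1.
In check: no.
Legal moves: none.
Count: 0.

0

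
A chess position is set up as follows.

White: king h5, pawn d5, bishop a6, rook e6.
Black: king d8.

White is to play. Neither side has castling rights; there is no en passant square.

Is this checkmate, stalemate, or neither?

neither

White to move; white king on h5.
In check: no.
Legal moves for White include: Re8+, Re7, Rh6, Rg6, Rf6, Rd6+, Rc6, Rb6, Re5, Re4, Re3, Re2, Re1, Bc8, Bb7, Bb5, Bc4, Bd3, ... (list truncated; more exist).
White has legal moves and is not in check → neither.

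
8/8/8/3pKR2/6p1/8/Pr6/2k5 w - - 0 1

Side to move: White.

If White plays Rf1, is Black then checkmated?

After Rf1: black king on c1; in check: yes, from the white rook on f1.
Black has 2 legal replies: Kd2, Kc2.
In check but a legal move exists → not checkmate.

no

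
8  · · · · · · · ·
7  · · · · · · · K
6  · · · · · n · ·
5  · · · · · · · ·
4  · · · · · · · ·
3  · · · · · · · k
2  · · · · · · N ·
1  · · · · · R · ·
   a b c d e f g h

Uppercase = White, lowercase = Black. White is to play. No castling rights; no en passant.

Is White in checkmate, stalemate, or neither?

White to move; white king on h7.
In check: yes, from the black knight on f6.
Legal moves for White: Kh8, Kg7, Kh6, Kg6, Rxf6.
White is in check but has 5 legal moves → neither.

neither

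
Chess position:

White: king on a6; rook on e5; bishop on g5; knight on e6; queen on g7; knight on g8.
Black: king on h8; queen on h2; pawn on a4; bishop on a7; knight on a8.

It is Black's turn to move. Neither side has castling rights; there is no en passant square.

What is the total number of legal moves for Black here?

0

Black to move; king on h8.
In check: yes, from the white queen on g7.
Legal moves: none.
Count: 0.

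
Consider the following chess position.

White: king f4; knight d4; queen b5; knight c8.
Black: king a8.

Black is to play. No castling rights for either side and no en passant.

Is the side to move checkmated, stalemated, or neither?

Black to move; black king on a8.
In check: no.
King squares — a7: attacked by Nc8; b7: attacked by Qb5; b8: attacked by Qb5.
Legal moves for Black: none.
Not in check and no legal moves → stalemate.

stalemate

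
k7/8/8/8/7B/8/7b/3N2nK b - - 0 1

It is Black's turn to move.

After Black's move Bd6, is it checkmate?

no

After Bd6: white king on h1; in check: no.
White is not in check, so this cannot be checkmate.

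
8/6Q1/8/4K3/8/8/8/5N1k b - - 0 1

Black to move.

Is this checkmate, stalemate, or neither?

stalemate

Black to move; black king on h1.
In check: no.
King squares — g1: attacked by Qg7; g2: attacked by Qg7; h2: attacked by Nf1.
Legal moves for Black: none.
Not in check and no legal moves → stalemate.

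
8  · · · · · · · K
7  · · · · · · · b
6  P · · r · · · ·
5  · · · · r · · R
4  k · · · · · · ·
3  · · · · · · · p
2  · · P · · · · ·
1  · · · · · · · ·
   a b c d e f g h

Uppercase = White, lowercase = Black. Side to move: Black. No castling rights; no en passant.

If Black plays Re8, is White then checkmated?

After Re8: white king on h8; in check: yes, from the black rook on e8.
White has 2 legal replies: Kxh7, Kg7.
In check but a legal move exists → not checkmate.

no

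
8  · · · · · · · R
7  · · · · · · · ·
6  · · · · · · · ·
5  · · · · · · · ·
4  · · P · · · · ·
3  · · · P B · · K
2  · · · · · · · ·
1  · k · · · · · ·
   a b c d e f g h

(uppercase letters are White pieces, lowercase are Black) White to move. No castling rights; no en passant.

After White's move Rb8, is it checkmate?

After Rb8: black king on b1; in check: yes, from the white rook on b8.
Black has 3 legal replies: Kc2, Ka2, Ka1.
In check but a legal move exists → not checkmate.

no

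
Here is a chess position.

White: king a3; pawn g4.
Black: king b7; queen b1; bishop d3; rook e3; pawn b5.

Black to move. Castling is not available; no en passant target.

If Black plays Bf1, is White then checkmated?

yes

After Bf1: white king on a3; in check: yes, from the black rook on e3.
King squares — a2: attacked by Qb1; b2: attacked by Qb1; b3: attacked by Qb1; a4: attacked by Pb5; b4: attacked by Qb1.
White has no legal moves → checkmate.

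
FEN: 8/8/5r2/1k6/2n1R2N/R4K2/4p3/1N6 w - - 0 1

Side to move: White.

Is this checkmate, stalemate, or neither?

White to move; white king on f3.
In check: yes, from the black rook on f6.
Legal moves for White: Kg4, Kg3, Kg2, Kxe2, Nf5, Rf4.
White is in check but has 6 legal moves → neither.

neither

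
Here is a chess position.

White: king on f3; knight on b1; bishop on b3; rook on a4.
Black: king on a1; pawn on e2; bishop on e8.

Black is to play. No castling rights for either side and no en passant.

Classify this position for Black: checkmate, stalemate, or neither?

neither

Black to move; black king on a1.
In check: yes, from the white rook on a4.
King squares — b1: available; a2: attacked by Bb3; b2: available.
Legal moves for Black: Kb2, Kxb1, Bxa4.
Black is in check but has 3 legal moves → neither.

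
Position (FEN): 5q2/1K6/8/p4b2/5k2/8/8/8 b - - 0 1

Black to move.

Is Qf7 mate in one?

no

After Qf7: white king on b7; in check: yes, from the black queen on f7.
White has 5 legal replies: Kb8, Ka8, Kc6, Kb6, Ka6.
In check but a legal move exists → not checkmate.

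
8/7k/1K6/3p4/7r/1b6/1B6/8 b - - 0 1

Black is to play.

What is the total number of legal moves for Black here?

21

Black to move; king on h7.
In check: no.
Legal moves: Kg8, Kh6, Kg6, Rh6+, Rh5, Rg4, Rf4, Re4, Rd4, Rc4, Rb4+, Ra4, Rh3, Rh2, Rh1, Bc4, Ba4, Bc2, Ba2, Bd1, d4.
Count: 21.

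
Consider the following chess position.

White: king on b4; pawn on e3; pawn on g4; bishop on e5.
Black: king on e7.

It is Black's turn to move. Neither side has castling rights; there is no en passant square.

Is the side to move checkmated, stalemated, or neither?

neither

Black to move; black king on e7.
In check: no.
Legal moves for Black: Kf8, Ke8, Kd8, Kf7, Kd7, Ke6.
Black has 6 legal moves and is not in check → neither.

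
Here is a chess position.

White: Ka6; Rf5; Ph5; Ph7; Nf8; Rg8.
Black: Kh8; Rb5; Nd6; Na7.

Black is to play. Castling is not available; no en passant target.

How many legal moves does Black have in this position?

0

Black to move; king on h8.
In check: yes, from the white rook on g8.
Legal moves: none.
Count: 0.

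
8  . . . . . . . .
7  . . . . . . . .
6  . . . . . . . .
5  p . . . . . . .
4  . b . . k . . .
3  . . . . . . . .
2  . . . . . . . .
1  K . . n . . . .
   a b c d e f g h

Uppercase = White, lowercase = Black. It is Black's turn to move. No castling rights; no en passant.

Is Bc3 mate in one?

no

After Bc3: white king on a1; in check: yes, from the black bishop on c3.
White has 2 legal replies: Ka2, Kb1.
In check but a legal move exists → not checkmate.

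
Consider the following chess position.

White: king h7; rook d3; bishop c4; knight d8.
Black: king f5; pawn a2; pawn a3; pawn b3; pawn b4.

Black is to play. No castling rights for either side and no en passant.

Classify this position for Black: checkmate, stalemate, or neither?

neither

Black to move; black king on f5.
In check: no.
Legal moves for Black: Kf6, Kg5, Ke5, Kg4, Kf4, Ke4, b2, a1=Q, a1=R, a1=B, a1=N.
Black has 11 legal moves and is not in check → neither.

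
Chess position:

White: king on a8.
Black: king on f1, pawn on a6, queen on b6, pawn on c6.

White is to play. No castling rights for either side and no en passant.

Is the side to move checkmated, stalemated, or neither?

stalemate

White to move; white king on a8.
In check: no.
King squares — a7: attacked by Qb6; b7: attacked by Qb6; b8: attacked by Qb6.
Legal moves for White: none.
Not in check and no legal moves → stalemate.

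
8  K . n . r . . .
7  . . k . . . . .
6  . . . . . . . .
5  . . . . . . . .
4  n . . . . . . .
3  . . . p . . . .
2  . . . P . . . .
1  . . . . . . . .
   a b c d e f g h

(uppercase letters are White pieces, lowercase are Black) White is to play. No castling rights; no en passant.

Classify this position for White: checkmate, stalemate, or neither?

stalemate

White to move; white king on a8.
In check: no.
King squares — a7: attacked by Nc8; b7: attacked by Kc7; b8: attacked by Kc7.
Legal moves for White: none.
Not in check and no legal moves → stalemate.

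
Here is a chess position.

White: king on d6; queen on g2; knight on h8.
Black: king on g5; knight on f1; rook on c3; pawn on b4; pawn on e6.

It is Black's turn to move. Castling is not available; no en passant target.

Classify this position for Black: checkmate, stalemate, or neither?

Black to move; black king on g5.
In check: yes, from the white queen on g2.
Legal moves for Black: Kh6, Kf6, Kh5, Kf5, Kh4, Kf4, Rg3, Ng3.
Black is in check but has 8 legal moves → neither.

neither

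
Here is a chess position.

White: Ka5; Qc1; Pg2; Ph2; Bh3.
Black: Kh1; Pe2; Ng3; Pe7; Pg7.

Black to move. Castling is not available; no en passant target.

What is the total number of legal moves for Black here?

Black to move; king on h1.
In check: yes, from the white queen on c1.
Legal moves: Kxh2, Nf1, e1=Q+, e1=R, e1=B+, e1=N.
Count: 6.

6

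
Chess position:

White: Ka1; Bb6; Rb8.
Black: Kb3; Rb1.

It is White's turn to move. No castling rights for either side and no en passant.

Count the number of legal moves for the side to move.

White to move; king on a1.
In check: yes, from the black rook on b1.
Legal moves: Kxb1.
Count: 1.

1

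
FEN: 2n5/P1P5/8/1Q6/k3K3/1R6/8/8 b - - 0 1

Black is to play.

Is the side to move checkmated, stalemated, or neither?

checkmate

Black to move; black king on a4.
In check: yes, from the white queen on b5.
King squares — a3: attacked by Rb3; b3: attacked by Qb5; b4: attacked by Rb3; a5: attacked by Qb5; b5: attacked by Rb3.
Legal moves for Black: none.
In check with no legal moves → checkmate.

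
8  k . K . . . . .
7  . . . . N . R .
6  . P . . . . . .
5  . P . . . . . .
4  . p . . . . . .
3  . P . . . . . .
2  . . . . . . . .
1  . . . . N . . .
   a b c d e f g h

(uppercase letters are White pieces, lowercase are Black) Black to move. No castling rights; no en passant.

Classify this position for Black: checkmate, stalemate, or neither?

stalemate

Black to move; black king on a8.
In check: no.
King squares — a7: attacked by Pb6; b7: attacked by Kc8; b8: attacked by Kc8.
Legal moves for Black: none.
Not in check and no legal moves → stalemate.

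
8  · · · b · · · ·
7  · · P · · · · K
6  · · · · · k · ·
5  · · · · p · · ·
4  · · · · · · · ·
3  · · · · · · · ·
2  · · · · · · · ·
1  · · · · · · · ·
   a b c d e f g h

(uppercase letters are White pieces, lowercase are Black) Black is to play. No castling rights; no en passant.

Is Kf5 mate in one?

After Kf5: white king on h7; in check: no.
White is not in check, so this cannot be checkmate.

no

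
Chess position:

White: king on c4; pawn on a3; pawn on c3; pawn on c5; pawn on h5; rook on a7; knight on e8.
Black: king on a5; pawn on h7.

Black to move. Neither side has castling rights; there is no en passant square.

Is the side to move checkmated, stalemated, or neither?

Black to move; black king on a5.
In check: yes, from the white rook on a7.
King squares — a4: attacked by Ra7; b4: attacked by Pa3; b5: attacked by Kc4; a6: attacked by Ra7; b6: attacked by Pc5.
Legal moves for Black: none.
In check with no legal moves → checkmate.

checkmate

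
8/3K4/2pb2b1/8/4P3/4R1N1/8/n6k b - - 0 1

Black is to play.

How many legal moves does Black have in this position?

Black to move; king on h1.
In check: yes, from the white knight on g3.
Legal moves: Kh2, Kg2, Kg1, Bxg3.
Count: 4.

4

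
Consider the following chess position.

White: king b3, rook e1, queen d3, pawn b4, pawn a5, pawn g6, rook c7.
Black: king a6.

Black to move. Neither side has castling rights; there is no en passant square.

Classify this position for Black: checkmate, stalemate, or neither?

checkmate

Black to move; black king on a6.
In check: yes, from the white queen on d3.
King squares — a5: attacked by Pb4; b5: attacked by Qd3; b6: attacked by Pa5; a7: attacked by Rc7; b7: attacked by Rc7.
Legal moves for Black: none.
In check with no legal moves → checkmate.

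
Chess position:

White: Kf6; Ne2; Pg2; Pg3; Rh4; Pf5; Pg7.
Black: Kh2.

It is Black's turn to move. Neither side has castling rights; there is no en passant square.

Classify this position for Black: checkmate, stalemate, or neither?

neither

Black to move; black king on h2.
In check: yes, from the white rook on h4.
Legal moves for Black: Kxg2.
Black is in check but has 1 legal move → neither.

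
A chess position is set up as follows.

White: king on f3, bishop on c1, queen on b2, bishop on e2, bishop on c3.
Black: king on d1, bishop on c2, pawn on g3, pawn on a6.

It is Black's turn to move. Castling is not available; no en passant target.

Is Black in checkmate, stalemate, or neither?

Black to move; black king on d1.
In check: yes, from the white bishop on e2.
King squares — c1: attacked by Qb2; e1: attacked by Bc3; c2: own bishop; d2: attacked by Bc1; e2: attacked by Kf3.
Legal moves for Black: none.
In check with no legal moves → checkmate.

checkmate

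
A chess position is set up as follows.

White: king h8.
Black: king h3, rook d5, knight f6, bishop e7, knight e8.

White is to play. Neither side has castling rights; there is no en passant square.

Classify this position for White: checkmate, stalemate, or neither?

White to move; white king on h8.
In check: no.
King squares — g7: attacked by Ne8; h7: attacked by Nf6; g8: attacked by Nf6.
Legal moves for White: none.
Not in check and no legal moves → stalemate.

stalemate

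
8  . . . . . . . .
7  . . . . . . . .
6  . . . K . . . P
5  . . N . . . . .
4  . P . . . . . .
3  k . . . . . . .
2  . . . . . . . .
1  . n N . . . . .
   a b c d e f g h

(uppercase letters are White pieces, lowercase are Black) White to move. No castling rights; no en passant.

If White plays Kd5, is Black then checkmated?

no

After Kd5: black king on a3; in check: no.
Black is not in check, so this cannot be checkmate.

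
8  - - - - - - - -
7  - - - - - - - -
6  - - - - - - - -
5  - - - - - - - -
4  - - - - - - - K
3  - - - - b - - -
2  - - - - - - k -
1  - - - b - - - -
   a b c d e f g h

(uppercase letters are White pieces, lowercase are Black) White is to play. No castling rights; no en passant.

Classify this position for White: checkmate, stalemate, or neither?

stalemate

White to move; white king on h4.
In check: no.
King squares — g3: attacked by Kg2; h3: attacked by Kg2; g4: attacked by Bd1; g5: attacked by Be3; h5: attacked by Bd1.
Legal moves for White: none.
Not in check and no legal moves → stalemate.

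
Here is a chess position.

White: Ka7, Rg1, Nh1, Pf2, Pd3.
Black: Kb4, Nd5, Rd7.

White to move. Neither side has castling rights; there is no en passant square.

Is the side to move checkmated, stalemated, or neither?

White to move; white king on a7.
In check: yes, from the black rook on d7.
King squares — a6: available; b6: attacked by Nd5; b7: attacked by Rd7; a8: available; b8: available.
Legal moves for White: Kb8, Ka8, Ka6.
White is in check but has 3 legal moves → neither.

neither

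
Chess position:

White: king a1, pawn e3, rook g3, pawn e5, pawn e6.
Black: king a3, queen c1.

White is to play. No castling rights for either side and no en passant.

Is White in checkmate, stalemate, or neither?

checkmate

White to move; white king on a1.
In check: yes, from the black queen on c1.
King squares — b1: attacked by Qc1; a2: attacked by Ka3; b2: attacked by Qc1.
Legal moves for White: none.
In check with no legal moves → checkmate.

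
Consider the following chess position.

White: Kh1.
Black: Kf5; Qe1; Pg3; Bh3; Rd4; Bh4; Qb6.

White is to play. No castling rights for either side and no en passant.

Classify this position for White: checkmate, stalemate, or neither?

White to move; white king on h1.
In check: yes, from the black queen on e1.
King squares — g1: attacked by Qe1; g2: attacked by Bh3; h2: attacked by Pg3.
Legal moves for White: none.
In check with no legal moves → checkmate.

checkmate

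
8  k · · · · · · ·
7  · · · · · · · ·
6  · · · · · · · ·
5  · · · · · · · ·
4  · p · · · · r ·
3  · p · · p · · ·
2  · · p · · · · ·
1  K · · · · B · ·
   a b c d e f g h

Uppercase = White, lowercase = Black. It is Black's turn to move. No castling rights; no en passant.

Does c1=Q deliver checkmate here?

After c1=Q: white king on a1; in check: yes, from the black queen on c1.
King squares — b1: attacked by Qc1; a2: attacked by Pb3; b2: attacked by Qc1.
White has no legal moves → checkmate.

yes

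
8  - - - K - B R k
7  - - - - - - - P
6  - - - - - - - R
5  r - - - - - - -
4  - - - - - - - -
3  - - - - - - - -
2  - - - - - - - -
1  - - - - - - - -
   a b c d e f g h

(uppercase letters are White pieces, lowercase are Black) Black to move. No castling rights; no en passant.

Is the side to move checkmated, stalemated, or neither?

checkmate

Black to move; black king on h8.
In check: yes, from the white rook on g8.
King squares — g7: attacked by Bf8; h7: attacked by Rh6; g8: attacked by Ph7.
Legal moves for Black: none.
In check with no legal moves → checkmate.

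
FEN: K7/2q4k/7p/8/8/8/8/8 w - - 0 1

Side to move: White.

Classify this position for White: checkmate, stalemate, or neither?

White to move; white king on a8.
In check: no.
King squares — a7: attacked by Qc7; b7: attacked by Qc7; b8: attacked by Qc7.
Legal moves for White: none.
Not in check and no legal moves → stalemate.

stalemate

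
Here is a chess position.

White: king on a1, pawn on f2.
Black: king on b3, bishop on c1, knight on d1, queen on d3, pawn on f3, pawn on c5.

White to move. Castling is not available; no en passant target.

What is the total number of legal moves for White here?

0

White to move; king on a1.
In check: no.
Legal moves: none.
Count: 0.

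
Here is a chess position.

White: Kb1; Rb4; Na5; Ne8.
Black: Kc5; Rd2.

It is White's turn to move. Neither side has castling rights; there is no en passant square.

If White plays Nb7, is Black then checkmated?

no

After Nb7: black king on c5; in check: yes, from the white knight on b7.
Black has 3 legal replies: Kc6, Kd5, Kxb4.
In check but a legal move exists → not checkmate.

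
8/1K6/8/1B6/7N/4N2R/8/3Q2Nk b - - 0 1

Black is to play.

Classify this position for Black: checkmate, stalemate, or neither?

Black to move; black king on h1.
In check: yes, from the white rook on h3.
King squares — g1: attacked by Qd1; g2: attacked by Ne3; h2: attacked by Rh3.
Legal moves for Black: none.
In check with no legal moves → checkmate.

checkmate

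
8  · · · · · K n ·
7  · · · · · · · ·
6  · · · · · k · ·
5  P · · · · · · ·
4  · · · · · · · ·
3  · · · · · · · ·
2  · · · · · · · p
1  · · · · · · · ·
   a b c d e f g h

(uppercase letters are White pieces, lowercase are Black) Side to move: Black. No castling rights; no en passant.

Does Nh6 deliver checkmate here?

no

After Nh6: white king on f8; in check: no.
White is not in check, so this cannot be checkmate.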